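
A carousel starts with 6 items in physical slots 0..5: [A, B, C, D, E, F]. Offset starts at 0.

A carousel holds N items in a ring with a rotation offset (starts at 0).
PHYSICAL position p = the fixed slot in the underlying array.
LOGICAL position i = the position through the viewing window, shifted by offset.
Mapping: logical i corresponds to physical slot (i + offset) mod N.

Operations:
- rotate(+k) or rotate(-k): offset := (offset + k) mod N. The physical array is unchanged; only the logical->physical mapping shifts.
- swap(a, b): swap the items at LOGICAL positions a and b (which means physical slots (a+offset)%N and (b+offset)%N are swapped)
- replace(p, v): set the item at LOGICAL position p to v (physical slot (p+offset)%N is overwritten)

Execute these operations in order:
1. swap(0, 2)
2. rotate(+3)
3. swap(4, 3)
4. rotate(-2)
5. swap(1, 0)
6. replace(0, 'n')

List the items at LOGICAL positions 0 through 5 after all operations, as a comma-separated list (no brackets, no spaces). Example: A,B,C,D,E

After op 1 (swap(0, 2)): offset=0, physical=[C,B,A,D,E,F], logical=[C,B,A,D,E,F]
After op 2 (rotate(+3)): offset=3, physical=[C,B,A,D,E,F], logical=[D,E,F,C,B,A]
After op 3 (swap(4, 3)): offset=3, physical=[B,C,A,D,E,F], logical=[D,E,F,B,C,A]
After op 4 (rotate(-2)): offset=1, physical=[B,C,A,D,E,F], logical=[C,A,D,E,F,B]
After op 5 (swap(1, 0)): offset=1, physical=[B,A,C,D,E,F], logical=[A,C,D,E,F,B]
After op 6 (replace(0, 'n')): offset=1, physical=[B,n,C,D,E,F], logical=[n,C,D,E,F,B]

Answer: n,C,D,E,F,B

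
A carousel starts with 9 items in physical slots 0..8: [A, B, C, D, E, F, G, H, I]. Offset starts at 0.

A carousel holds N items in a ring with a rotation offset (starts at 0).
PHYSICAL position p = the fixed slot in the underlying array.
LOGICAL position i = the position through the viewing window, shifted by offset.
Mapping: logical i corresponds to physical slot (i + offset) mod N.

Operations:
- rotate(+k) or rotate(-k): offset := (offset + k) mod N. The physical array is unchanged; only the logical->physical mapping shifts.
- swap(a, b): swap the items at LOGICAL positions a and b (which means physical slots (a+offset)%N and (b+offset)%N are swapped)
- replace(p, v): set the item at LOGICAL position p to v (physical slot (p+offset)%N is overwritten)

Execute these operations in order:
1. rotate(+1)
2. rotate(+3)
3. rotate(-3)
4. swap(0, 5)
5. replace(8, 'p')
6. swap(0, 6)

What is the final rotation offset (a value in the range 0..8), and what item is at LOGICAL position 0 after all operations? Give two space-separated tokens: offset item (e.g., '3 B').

Answer: 1 H

Derivation:
After op 1 (rotate(+1)): offset=1, physical=[A,B,C,D,E,F,G,H,I], logical=[B,C,D,E,F,G,H,I,A]
After op 2 (rotate(+3)): offset=4, physical=[A,B,C,D,E,F,G,H,I], logical=[E,F,G,H,I,A,B,C,D]
After op 3 (rotate(-3)): offset=1, physical=[A,B,C,D,E,F,G,H,I], logical=[B,C,D,E,F,G,H,I,A]
After op 4 (swap(0, 5)): offset=1, physical=[A,G,C,D,E,F,B,H,I], logical=[G,C,D,E,F,B,H,I,A]
After op 5 (replace(8, 'p')): offset=1, physical=[p,G,C,D,E,F,B,H,I], logical=[G,C,D,E,F,B,H,I,p]
After op 6 (swap(0, 6)): offset=1, physical=[p,H,C,D,E,F,B,G,I], logical=[H,C,D,E,F,B,G,I,p]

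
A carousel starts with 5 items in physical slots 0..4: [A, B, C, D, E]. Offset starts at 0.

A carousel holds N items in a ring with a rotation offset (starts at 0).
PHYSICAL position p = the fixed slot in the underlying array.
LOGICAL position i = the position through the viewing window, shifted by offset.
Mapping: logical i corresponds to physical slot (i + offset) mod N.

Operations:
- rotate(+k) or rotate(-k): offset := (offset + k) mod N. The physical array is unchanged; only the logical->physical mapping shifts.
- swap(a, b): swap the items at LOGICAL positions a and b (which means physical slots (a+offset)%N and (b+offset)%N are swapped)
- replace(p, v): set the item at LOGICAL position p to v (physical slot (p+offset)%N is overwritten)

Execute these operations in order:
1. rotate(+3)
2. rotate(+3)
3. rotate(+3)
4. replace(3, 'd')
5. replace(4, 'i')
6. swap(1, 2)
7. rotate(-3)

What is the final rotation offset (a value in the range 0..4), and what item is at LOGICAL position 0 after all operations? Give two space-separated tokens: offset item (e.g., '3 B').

After op 1 (rotate(+3)): offset=3, physical=[A,B,C,D,E], logical=[D,E,A,B,C]
After op 2 (rotate(+3)): offset=1, physical=[A,B,C,D,E], logical=[B,C,D,E,A]
After op 3 (rotate(+3)): offset=4, physical=[A,B,C,D,E], logical=[E,A,B,C,D]
After op 4 (replace(3, 'd')): offset=4, physical=[A,B,d,D,E], logical=[E,A,B,d,D]
After op 5 (replace(4, 'i')): offset=4, physical=[A,B,d,i,E], logical=[E,A,B,d,i]
After op 6 (swap(1, 2)): offset=4, physical=[B,A,d,i,E], logical=[E,B,A,d,i]
After op 7 (rotate(-3)): offset=1, physical=[B,A,d,i,E], logical=[A,d,i,E,B]

Answer: 1 A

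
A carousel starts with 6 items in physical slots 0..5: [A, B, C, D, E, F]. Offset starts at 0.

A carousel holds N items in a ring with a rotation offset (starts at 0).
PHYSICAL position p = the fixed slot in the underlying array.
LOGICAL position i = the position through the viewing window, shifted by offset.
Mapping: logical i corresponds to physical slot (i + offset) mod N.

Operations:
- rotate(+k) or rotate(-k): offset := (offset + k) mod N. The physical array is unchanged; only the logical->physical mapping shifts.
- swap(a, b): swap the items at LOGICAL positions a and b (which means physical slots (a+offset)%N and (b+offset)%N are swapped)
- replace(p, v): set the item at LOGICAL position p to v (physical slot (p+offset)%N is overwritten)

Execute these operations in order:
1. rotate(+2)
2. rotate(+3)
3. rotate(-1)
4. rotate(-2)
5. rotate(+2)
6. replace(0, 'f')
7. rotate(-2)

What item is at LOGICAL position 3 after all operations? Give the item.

After op 1 (rotate(+2)): offset=2, physical=[A,B,C,D,E,F], logical=[C,D,E,F,A,B]
After op 2 (rotate(+3)): offset=5, physical=[A,B,C,D,E,F], logical=[F,A,B,C,D,E]
After op 3 (rotate(-1)): offset=4, physical=[A,B,C,D,E,F], logical=[E,F,A,B,C,D]
After op 4 (rotate(-2)): offset=2, physical=[A,B,C,D,E,F], logical=[C,D,E,F,A,B]
After op 5 (rotate(+2)): offset=4, physical=[A,B,C,D,E,F], logical=[E,F,A,B,C,D]
After op 6 (replace(0, 'f')): offset=4, physical=[A,B,C,D,f,F], logical=[f,F,A,B,C,D]
After op 7 (rotate(-2)): offset=2, physical=[A,B,C,D,f,F], logical=[C,D,f,F,A,B]

Answer: F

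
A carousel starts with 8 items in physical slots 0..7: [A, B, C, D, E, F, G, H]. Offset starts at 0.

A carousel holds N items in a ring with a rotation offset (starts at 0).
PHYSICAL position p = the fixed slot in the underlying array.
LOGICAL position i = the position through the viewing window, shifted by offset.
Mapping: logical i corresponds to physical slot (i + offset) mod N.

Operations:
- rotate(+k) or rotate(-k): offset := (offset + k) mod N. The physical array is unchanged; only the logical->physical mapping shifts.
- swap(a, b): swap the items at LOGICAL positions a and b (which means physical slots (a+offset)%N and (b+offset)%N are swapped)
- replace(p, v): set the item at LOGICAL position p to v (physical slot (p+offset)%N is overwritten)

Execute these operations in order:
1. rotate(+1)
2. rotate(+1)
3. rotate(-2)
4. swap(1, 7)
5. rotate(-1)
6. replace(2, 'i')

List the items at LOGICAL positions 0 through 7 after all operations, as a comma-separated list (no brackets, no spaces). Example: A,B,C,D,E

After op 1 (rotate(+1)): offset=1, physical=[A,B,C,D,E,F,G,H], logical=[B,C,D,E,F,G,H,A]
After op 2 (rotate(+1)): offset=2, physical=[A,B,C,D,E,F,G,H], logical=[C,D,E,F,G,H,A,B]
After op 3 (rotate(-2)): offset=0, physical=[A,B,C,D,E,F,G,H], logical=[A,B,C,D,E,F,G,H]
After op 4 (swap(1, 7)): offset=0, physical=[A,H,C,D,E,F,G,B], logical=[A,H,C,D,E,F,G,B]
After op 5 (rotate(-1)): offset=7, physical=[A,H,C,D,E,F,G,B], logical=[B,A,H,C,D,E,F,G]
After op 6 (replace(2, 'i')): offset=7, physical=[A,i,C,D,E,F,G,B], logical=[B,A,i,C,D,E,F,G]

Answer: B,A,i,C,D,E,F,G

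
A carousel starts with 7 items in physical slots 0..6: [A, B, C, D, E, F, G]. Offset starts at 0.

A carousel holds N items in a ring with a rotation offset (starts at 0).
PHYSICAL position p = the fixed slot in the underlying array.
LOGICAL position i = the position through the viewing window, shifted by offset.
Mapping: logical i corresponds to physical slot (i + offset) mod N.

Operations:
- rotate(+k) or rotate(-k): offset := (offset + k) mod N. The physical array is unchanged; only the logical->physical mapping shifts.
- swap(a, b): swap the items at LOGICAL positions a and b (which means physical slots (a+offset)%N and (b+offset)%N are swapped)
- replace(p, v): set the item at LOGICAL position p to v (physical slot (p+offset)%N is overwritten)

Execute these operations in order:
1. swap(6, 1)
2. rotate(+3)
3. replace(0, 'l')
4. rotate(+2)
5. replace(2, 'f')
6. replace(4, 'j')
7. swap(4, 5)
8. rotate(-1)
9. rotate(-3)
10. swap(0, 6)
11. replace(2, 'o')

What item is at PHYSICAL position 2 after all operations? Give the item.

Answer: l

Derivation:
After op 1 (swap(6, 1)): offset=0, physical=[A,G,C,D,E,F,B], logical=[A,G,C,D,E,F,B]
After op 2 (rotate(+3)): offset=3, physical=[A,G,C,D,E,F,B], logical=[D,E,F,B,A,G,C]
After op 3 (replace(0, 'l')): offset=3, physical=[A,G,C,l,E,F,B], logical=[l,E,F,B,A,G,C]
After op 4 (rotate(+2)): offset=5, physical=[A,G,C,l,E,F,B], logical=[F,B,A,G,C,l,E]
After op 5 (replace(2, 'f')): offset=5, physical=[f,G,C,l,E,F,B], logical=[F,B,f,G,C,l,E]
After op 6 (replace(4, 'j')): offset=5, physical=[f,G,j,l,E,F,B], logical=[F,B,f,G,j,l,E]
After op 7 (swap(4, 5)): offset=5, physical=[f,G,l,j,E,F,B], logical=[F,B,f,G,l,j,E]
After op 8 (rotate(-1)): offset=4, physical=[f,G,l,j,E,F,B], logical=[E,F,B,f,G,l,j]
After op 9 (rotate(-3)): offset=1, physical=[f,G,l,j,E,F,B], logical=[G,l,j,E,F,B,f]
After op 10 (swap(0, 6)): offset=1, physical=[G,f,l,j,E,F,B], logical=[f,l,j,E,F,B,G]
After op 11 (replace(2, 'o')): offset=1, physical=[G,f,l,o,E,F,B], logical=[f,l,o,E,F,B,G]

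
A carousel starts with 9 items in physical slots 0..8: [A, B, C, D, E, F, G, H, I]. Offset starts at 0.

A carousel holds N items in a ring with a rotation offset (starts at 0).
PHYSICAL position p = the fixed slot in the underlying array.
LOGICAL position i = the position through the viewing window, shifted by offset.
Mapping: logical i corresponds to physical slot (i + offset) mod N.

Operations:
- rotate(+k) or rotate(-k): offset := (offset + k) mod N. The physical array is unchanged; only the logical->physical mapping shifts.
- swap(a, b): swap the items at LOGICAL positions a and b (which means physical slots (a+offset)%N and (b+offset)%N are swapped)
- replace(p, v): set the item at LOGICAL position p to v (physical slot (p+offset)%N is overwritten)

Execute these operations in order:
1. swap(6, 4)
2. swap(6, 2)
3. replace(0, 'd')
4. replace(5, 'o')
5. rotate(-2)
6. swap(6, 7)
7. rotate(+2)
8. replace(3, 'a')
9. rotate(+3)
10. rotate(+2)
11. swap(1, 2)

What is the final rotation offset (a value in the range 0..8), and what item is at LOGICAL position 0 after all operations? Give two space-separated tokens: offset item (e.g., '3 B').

Answer: 5 G

Derivation:
After op 1 (swap(6, 4)): offset=0, physical=[A,B,C,D,G,F,E,H,I], logical=[A,B,C,D,G,F,E,H,I]
After op 2 (swap(6, 2)): offset=0, physical=[A,B,E,D,G,F,C,H,I], logical=[A,B,E,D,G,F,C,H,I]
After op 3 (replace(0, 'd')): offset=0, physical=[d,B,E,D,G,F,C,H,I], logical=[d,B,E,D,G,F,C,H,I]
After op 4 (replace(5, 'o')): offset=0, physical=[d,B,E,D,G,o,C,H,I], logical=[d,B,E,D,G,o,C,H,I]
After op 5 (rotate(-2)): offset=7, physical=[d,B,E,D,G,o,C,H,I], logical=[H,I,d,B,E,D,G,o,C]
After op 6 (swap(6, 7)): offset=7, physical=[d,B,E,D,o,G,C,H,I], logical=[H,I,d,B,E,D,o,G,C]
After op 7 (rotate(+2)): offset=0, physical=[d,B,E,D,o,G,C,H,I], logical=[d,B,E,D,o,G,C,H,I]
After op 8 (replace(3, 'a')): offset=0, physical=[d,B,E,a,o,G,C,H,I], logical=[d,B,E,a,o,G,C,H,I]
After op 9 (rotate(+3)): offset=3, physical=[d,B,E,a,o,G,C,H,I], logical=[a,o,G,C,H,I,d,B,E]
After op 10 (rotate(+2)): offset=5, physical=[d,B,E,a,o,G,C,H,I], logical=[G,C,H,I,d,B,E,a,o]
After op 11 (swap(1, 2)): offset=5, physical=[d,B,E,a,o,G,H,C,I], logical=[G,H,C,I,d,B,E,a,o]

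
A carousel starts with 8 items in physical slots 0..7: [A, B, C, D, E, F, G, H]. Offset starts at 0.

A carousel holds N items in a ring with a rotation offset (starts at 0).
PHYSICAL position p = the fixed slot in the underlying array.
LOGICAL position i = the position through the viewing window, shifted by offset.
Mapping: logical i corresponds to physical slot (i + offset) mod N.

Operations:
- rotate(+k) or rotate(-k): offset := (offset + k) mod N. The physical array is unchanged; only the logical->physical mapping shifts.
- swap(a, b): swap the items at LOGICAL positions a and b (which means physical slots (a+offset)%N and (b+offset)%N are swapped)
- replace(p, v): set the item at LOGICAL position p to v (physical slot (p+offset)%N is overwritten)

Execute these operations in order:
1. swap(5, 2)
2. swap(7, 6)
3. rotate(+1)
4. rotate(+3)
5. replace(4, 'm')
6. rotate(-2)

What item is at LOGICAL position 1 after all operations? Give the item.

After op 1 (swap(5, 2)): offset=0, physical=[A,B,F,D,E,C,G,H], logical=[A,B,F,D,E,C,G,H]
After op 2 (swap(7, 6)): offset=0, physical=[A,B,F,D,E,C,H,G], logical=[A,B,F,D,E,C,H,G]
After op 3 (rotate(+1)): offset=1, physical=[A,B,F,D,E,C,H,G], logical=[B,F,D,E,C,H,G,A]
After op 4 (rotate(+3)): offset=4, physical=[A,B,F,D,E,C,H,G], logical=[E,C,H,G,A,B,F,D]
After op 5 (replace(4, 'm')): offset=4, physical=[m,B,F,D,E,C,H,G], logical=[E,C,H,G,m,B,F,D]
After op 6 (rotate(-2)): offset=2, physical=[m,B,F,D,E,C,H,G], logical=[F,D,E,C,H,G,m,B]

Answer: D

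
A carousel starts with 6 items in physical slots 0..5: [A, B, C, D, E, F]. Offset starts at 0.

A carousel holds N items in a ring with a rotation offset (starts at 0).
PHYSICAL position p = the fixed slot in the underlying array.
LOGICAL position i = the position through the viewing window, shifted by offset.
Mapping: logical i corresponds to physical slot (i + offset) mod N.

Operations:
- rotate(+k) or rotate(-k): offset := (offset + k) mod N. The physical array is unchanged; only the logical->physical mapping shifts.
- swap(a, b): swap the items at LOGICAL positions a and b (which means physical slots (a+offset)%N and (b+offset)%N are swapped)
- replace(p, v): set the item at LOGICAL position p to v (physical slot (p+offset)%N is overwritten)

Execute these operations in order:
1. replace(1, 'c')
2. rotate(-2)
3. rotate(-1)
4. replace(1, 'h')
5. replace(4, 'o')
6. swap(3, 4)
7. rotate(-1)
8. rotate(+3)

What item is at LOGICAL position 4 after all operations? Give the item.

Answer: D

Derivation:
After op 1 (replace(1, 'c')): offset=0, physical=[A,c,C,D,E,F], logical=[A,c,C,D,E,F]
After op 2 (rotate(-2)): offset=4, physical=[A,c,C,D,E,F], logical=[E,F,A,c,C,D]
After op 3 (rotate(-1)): offset=3, physical=[A,c,C,D,E,F], logical=[D,E,F,A,c,C]
After op 4 (replace(1, 'h')): offset=3, physical=[A,c,C,D,h,F], logical=[D,h,F,A,c,C]
After op 5 (replace(4, 'o')): offset=3, physical=[A,o,C,D,h,F], logical=[D,h,F,A,o,C]
After op 6 (swap(3, 4)): offset=3, physical=[o,A,C,D,h,F], logical=[D,h,F,o,A,C]
After op 7 (rotate(-1)): offset=2, physical=[o,A,C,D,h,F], logical=[C,D,h,F,o,A]
After op 8 (rotate(+3)): offset=5, physical=[o,A,C,D,h,F], logical=[F,o,A,C,D,h]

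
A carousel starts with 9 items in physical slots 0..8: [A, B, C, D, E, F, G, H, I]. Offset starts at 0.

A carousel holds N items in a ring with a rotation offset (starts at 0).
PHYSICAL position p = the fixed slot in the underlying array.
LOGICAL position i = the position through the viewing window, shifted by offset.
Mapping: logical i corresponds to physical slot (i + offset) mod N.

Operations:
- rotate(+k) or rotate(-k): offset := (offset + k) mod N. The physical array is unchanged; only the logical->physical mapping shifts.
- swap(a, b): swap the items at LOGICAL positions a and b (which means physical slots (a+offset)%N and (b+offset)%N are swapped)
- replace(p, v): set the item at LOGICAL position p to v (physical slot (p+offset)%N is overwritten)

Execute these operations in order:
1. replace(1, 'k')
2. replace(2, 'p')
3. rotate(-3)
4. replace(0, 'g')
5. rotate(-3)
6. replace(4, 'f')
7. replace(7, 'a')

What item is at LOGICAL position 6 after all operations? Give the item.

Answer: A

Derivation:
After op 1 (replace(1, 'k')): offset=0, physical=[A,k,C,D,E,F,G,H,I], logical=[A,k,C,D,E,F,G,H,I]
After op 2 (replace(2, 'p')): offset=0, physical=[A,k,p,D,E,F,G,H,I], logical=[A,k,p,D,E,F,G,H,I]
After op 3 (rotate(-3)): offset=6, physical=[A,k,p,D,E,F,G,H,I], logical=[G,H,I,A,k,p,D,E,F]
After op 4 (replace(0, 'g')): offset=6, physical=[A,k,p,D,E,F,g,H,I], logical=[g,H,I,A,k,p,D,E,F]
After op 5 (rotate(-3)): offset=3, physical=[A,k,p,D,E,F,g,H,I], logical=[D,E,F,g,H,I,A,k,p]
After op 6 (replace(4, 'f')): offset=3, physical=[A,k,p,D,E,F,g,f,I], logical=[D,E,F,g,f,I,A,k,p]
After op 7 (replace(7, 'a')): offset=3, physical=[A,a,p,D,E,F,g,f,I], logical=[D,E,F,g,f,I,A,a,p]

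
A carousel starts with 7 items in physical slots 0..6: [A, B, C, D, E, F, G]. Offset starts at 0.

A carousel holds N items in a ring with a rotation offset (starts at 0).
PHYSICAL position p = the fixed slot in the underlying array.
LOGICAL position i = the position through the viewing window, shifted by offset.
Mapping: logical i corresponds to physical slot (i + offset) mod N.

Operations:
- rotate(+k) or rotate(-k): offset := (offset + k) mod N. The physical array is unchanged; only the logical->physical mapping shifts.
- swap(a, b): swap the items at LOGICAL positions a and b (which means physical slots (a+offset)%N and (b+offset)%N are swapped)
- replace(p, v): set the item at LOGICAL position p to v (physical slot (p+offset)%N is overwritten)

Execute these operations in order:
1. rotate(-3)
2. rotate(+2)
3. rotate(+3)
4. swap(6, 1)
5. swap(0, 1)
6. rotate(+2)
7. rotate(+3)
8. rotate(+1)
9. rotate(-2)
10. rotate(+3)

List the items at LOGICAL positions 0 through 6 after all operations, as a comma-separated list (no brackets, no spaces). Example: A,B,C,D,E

Answer: B,C,E,F,G,A,D

Derivation:
After op 1 (rotate(-3)): offset=4, physical=[A,B,C,D,E,F,G], logical=[E,F,G,A,B,C,D]
After op 2 (rotate(+2)): offset=6, physical=[A,B,C,D,E,F,G], logical=[G,A,B,C,D,E,F]
After op 3 (rotate(+3)): offset=2, physical=[A,B,C,D,E,F,G], logical=[C,D,E,F,G,A,B]
After op 4 (swap(6, 1)): offset=2, physical=[A,D,C,B,E,F,G], logical=[C,B,E,F,G,A,D]
After op 5 (swap(0, 1)): offset=2, physical=[A,D,B,C,E,F,G], logical=[B,C,E,F,G,A,D]
After op 6 (rotate(+2)): offset=4, physical=[A,D,B,C,E,F,G], logical=[E,F,G,A,D,B,C]
After op 7 (rotate(+3)): offset=0, physical=[A,D,B,C,E,F,G], logical=[A,D,B,C,E,F,G]
After op 8 (rotate(+1)): offset=1, physical=[A,D,B,C,E,F,G], logical=[D,B,C,E,F,G,A]
After op 9 (rotate(-2)): offset=6, physical=[A,D,B,C,E,F,G], logical=[G,A,D,B,C,E,F]
After op 10 (rotate(+3)): offset=2, physical=[A,D,B,C,E,F,G], logical=[B,C,E,F,G,A,D]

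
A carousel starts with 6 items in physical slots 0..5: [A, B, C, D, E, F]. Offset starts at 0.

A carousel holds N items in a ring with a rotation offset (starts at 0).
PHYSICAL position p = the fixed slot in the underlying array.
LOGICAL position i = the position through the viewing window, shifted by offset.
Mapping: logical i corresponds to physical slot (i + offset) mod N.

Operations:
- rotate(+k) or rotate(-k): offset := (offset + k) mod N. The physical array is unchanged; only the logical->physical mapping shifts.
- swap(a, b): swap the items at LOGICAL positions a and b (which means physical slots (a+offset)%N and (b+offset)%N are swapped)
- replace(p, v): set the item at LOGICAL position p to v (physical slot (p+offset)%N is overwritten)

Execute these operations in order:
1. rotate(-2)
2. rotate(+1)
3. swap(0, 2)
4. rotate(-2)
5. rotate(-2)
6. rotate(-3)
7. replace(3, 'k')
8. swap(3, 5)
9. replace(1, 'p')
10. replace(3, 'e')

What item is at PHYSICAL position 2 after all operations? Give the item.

Answer: C

Derivation:
After op 1 (rotate(-2)): offset=4, physical=[A,B,C,D,E,F], logical=[E,F,A,B,C,D]
After op 2 (rotate(+1)): offset=5, physical=[A,B,C,D,E,F], logical=[F,A,B,C,D,E]
After op 3 (swap(0, 2)): offset=5, physical=[A,F,C,D,E,B], logical=[B,A,F,C,D,E]
After op 4 (rotate(-2)): offset=3, physical=[A,F,C,D,E,B], logical=[D,E,B,A,F,C]
After op 5 (rotate(-2)): offset=1, physical=[A,F,C,D,E,B], logical=[F,C,D,E,B,A]
After op 6 (rotate(-3)): offset=4, physical=[A,F,C,D,E,B], logical=[E,B,A,F,C,D]
After op 7 (replace(3, 'k')): offset=4, physical=[A,k,C,D,E,B], logical=[E,B,A,k,C,D]
After op 8 (swap(3, 5)): offset=4, physical=[A,D,C,k,E,B], logical=[E,B,A,D,C,k]
After op 9 (replace(1, 'p')): offset=4, physical=[A,D,C,k,E,p], logical=[E,p,A,D,C,k]
After op 10 (replace(3, 'e')): offset=4, physical=[A,e,C,k,E,p], logical=[E,p,A,e,C,k]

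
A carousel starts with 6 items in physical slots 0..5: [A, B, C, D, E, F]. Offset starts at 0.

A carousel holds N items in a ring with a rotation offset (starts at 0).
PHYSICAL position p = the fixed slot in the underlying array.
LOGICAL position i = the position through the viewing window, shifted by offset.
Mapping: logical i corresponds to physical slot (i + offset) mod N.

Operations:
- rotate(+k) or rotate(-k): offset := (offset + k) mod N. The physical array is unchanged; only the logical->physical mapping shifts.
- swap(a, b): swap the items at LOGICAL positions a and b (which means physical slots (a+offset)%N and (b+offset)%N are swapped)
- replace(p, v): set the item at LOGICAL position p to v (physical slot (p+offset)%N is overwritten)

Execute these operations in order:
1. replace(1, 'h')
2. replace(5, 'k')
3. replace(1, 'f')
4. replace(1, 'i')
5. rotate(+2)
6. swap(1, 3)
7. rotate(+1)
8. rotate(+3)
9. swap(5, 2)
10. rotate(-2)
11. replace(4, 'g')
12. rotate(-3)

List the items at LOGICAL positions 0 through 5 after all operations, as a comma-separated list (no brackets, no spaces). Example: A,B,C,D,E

Answer: i,g,k,E,C,A

Derivation:
After op 1 (replace(1, 'h')): offset=0, physical=[A,h,C,D,E,F], logical=[A,h,C,D,E,F]
After op 2 (replace(5, 'k')): offset=0, physical=[A,h,C,D,E,k], logical=[A,h,C,D,E,k]
After op 3 (replace(1, 'f')): offset=0, physical=[A,f,C,D,E,k], logical=[A,f,C,D,E,k]
After op 4 (replace(1, 'i')): offset=0, physical=[A,i,C,D,E,k], logical=[A,i,C,D,E,k]
After op 5 (rotate(+2)): offset=2, physical=[A,i,C,D,E,k], logical=[C,D,E,k,A,i]
After op 6 (swap(1, 3)): offset=2, physical=[A,i,C,k,E,D], logical=[C,k,E,D,A,i]
After op 7 (rotate(+1)): offset=3, physical=[A,i,C,k,E,D], logical=[k,E,D,A,i,C]
After op 8 (rotate(+3)): offset=0, physical=[A,i,C,k,E,D], logical=[A,i,C,k,E,D]
After op 9 (swap(5, 2)): offset=0, physical=[A,i,D,k,E,C], logical=[A,i,D,k,E,C]
After op 10 (rotate(-2)): offset=4, physical=[A,i,D,k,E,C], logical=[E,C,A,i,D,k]
After op 11 (replace(4, 'g')): offset=4, physical=[A,i,g,k,E,C], logical=[E,C,A,i,g,k]
After op 12 (rotate(-3)): offset=1, physical=[A,i,g,k,E,C], logical=[i,g,k,E,C,A]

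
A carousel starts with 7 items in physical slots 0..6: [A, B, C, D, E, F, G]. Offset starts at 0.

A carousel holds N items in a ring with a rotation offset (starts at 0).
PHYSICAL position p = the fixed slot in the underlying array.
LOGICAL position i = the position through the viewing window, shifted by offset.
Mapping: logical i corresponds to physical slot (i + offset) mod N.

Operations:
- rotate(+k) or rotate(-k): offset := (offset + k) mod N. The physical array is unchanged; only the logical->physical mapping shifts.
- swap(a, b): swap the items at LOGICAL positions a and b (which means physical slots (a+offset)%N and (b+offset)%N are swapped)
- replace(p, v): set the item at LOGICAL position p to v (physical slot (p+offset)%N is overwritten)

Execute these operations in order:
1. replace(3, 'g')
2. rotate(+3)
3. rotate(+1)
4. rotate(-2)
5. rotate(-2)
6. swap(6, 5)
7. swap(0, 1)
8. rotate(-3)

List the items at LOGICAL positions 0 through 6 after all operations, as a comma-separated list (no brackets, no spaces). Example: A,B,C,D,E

After op 1 (replace(3, 'g')): offset=0, physical=[A,B,C,g,E,F,G], logical=[A,B,C,g,E,F,G]
After op 2 (rotate(+3)): offset=3, physical=[A,B,C,g,E,F,G], logical=[g,E,F,G,A,B,C]
After op 3 (rotate(+1)): offset=4, physical=[A,B,C,g,E,F,G], logical=[E,F,G,A,B,C,g]
After op 4 (rotate(-2)): offset=2, physical=[A,B,C,g,E,F,G], logical=[C,g,E,F,G,A,B]
After op 5 (rotate(-2)): offset=0, physical=[A,B,C,g,E,F,G], logical=[A,B,C,g,E,F,G]
After op 6 (swap(6, 5)): offset=0, physical=[A,B,C,g,E,G,F], logical=[A,B,C,g,E,G,F]
After op 7 (swap(0, 1)): offset=0, physical=[B,A,C,g,E,G,F], logical=[B,A,C,g,E,G,F]
After op 8 (rotate(-3)): offset=4, physical=[B,A,C,g,E,G,F], logical=[E,G,F,B,A,C,g]

Answer: E,G,F,B,A,C,g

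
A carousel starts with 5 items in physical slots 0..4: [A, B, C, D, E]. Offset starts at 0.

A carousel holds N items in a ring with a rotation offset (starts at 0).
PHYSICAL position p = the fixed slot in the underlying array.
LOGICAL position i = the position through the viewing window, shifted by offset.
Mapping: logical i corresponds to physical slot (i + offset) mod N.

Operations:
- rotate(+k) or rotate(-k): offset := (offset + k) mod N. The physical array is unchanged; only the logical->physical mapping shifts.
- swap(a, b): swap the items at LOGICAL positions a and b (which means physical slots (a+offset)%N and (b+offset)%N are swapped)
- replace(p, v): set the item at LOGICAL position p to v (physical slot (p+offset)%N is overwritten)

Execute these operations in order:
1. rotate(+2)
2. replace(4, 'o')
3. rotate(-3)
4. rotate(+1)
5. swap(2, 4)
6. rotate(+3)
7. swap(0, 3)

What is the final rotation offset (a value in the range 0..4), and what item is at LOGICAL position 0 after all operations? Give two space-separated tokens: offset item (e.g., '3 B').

After op 1 (rotate(+2)): offset=2, physical=[A,B,C,D,E], logical=[C,D,E,A,B]
After op 2 (replace(4, 'o')): offset=2, physical=[A,o,C,D,E], logical=[C,D,E,A,o]
After op 3 (rotate(-3)): offset=4, physical=[A,o,C,D,E], logical=[E,A,o,C,D]
After op 4 (rotate(+1)): offset=0, physical=[A,o,C,D,E], logical=[A,o,C,D,E]
After op 5 (swap(2, 4)): offset=0, physical=[A,o,E,D,C], logical=[A,o,E,D,C]
After op 6 (rotate(+3)): offset=3, physical=[A,o,E,D,C], logical=[D,C,A,o,E]
After op 7 (swap(0, 3)): offset=3, physical=[A,D,E,o,C], logical=[o,C,A,D,E]

Answer: 3 o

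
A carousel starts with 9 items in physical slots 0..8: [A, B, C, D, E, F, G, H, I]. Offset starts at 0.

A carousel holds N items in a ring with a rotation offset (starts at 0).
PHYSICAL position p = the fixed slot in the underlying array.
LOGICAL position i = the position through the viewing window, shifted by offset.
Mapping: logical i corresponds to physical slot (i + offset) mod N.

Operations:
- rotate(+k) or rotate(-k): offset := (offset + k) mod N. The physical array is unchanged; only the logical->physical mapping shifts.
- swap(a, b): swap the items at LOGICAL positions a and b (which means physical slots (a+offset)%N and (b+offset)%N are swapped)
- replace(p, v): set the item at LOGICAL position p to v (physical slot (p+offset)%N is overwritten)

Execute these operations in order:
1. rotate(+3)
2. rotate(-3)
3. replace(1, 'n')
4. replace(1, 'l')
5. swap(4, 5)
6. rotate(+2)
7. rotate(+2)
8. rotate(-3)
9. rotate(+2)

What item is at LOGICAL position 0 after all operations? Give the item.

After op 1 (rotate(+3)): offset=3, physical=[A,B,C,D,E,F,G,H,I], logical=[D,E,F,G,H,I,A,B,C]
After op 2 (rotate(-3)): offset=0, physical=[A,B,C,D,E,F,G,H,I], logical=[A,B,C,D,E,F,G,H,I]
After op 3 (replace(1, 'n')): offset=0, physical=[A,n,C,D,E,F,G,H,I], logical=[A,n,C,D,E,F,G,H,I]
After op 4 (replace(1, 'l')): offset=0, physical=[A,l,C,D,E,F,G,H,I], logical=[A,l,C,D,E,F,G,H,I]
After op 5 (swap(4, 5)): offset=0, physical=[A,l,C,D,F,E,G,H,I], logical=[A,l,C,D,F,E,G,H,I]
After op 6 (rotate(+2)): offset=2, physical=[A,l,C,D,F,E,G,H,I], logical=[C,D,F,E,G,H,I,A,l]
After op 7 (rotate(+2)): offset=4, physical=[A,l,C,D,F,E,G,H,I], logical=[F,E,G,H,I,A,l,C,D]
After op 8 (rotate(-3)): offset=1, physical=[A,l,C,D,F,E,G,H,I], logical=[l,C,D,F,E,G,H,I,A]
After op 9 (rotate(+2)): offset=3, physical=[A,l,C,D,F,E,G,H,I], logical=[D,F,E,G,H,I,A,l,C]

Answer: D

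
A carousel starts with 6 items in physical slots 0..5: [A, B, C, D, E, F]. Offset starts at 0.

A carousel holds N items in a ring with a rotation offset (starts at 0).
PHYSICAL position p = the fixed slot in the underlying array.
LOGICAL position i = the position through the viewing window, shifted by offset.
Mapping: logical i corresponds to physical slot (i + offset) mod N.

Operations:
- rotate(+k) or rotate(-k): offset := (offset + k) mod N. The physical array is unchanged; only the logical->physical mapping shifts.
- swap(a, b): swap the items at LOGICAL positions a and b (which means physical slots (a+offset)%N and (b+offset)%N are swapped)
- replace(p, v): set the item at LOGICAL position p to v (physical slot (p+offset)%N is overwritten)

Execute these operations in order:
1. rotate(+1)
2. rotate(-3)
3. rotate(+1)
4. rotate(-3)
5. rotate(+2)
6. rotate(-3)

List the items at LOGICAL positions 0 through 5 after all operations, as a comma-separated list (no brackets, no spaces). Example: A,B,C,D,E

After op 1 (rotate(+1)): offset=1, physical=[A,B,C,D,E,F], logical=[B,C,D,E,F,A]
After op 2 (rotate(-3)): offset=4, physical=[A,B,C,D,E,F], logical=[E,F,A,B,C,D]
After op 3 (rotate(+1)): offset=5, physical=[A,B,C,D,E,F], logical=[F,A,B,C,D,E]
After op 4 (rotate(-3)): offset=2, physical=[A,B,C,D,E,F], logical=[C,D,E,F,A,B]
After op 5 (rotate(+2)): offset=4, physical=[A,B,C,D,E,F], logical=[E,F,A,B,C,D]
After op 6 (rotate(-3)): offset=1, physical=[A,B,C,D,E,F], logical=[B,C,D,E,F,A]

Answer: B,C,D,E,F,A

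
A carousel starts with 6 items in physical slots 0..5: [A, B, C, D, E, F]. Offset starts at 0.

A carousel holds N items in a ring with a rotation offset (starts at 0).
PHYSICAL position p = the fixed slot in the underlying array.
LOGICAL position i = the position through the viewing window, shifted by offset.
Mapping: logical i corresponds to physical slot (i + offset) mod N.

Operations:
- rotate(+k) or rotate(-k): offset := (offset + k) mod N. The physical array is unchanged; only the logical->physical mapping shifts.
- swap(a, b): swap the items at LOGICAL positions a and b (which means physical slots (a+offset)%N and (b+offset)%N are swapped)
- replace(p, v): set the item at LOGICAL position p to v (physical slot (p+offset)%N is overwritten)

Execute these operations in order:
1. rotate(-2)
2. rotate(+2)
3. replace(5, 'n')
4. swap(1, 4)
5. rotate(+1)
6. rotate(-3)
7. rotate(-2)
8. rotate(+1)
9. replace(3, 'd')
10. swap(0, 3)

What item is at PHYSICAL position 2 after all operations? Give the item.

After op 1 (rotate(-2)): offset=4, physical=[A,B,C,D,E,F], logical=[E,F,A,B,C,D]
After op 2 (rotate(+2)): offset=0, physical=[A,B,C,D,E,F], logical=[A,B,C,D,E,F]
After op 3 (replace(5, 'n')): offset=0, physical=[A,B,C,D,E,n], logical=[A,B,C,D,E,n]
After op 4 (swap(1, 4)): offset=0, physical=[A,E,C,D,B,n], logical=[A,E,C,D,B,n]
After op 5 (rotate(+1)): offset=1, physical=[A,E,C,D,B,n], logical=[E,C,D,B,n,A]
After op 6 (rotate(-3)): offset=4, physical=[A,E,C,D,B,n], logical=[B,n,A,E,C,D]
After op 7 (rotate(-2)): offset=2, physical=[A,E,C,D,B,n], logical=[C,D,B,n,A,E]
After op 8 (rotate(+1)): offset=3, physical=[A,E,C,D,B,n], logical=[D,B,n,A,E,C]
After op 9 (replace(3, 'd')): offset=3, physical=[d,E,C,D,B,n], logical=[D,B,n,d,E,C]
After op 10 (swap(0, 3)): offset=3, physical=[D,E,C,d,B,n], logical=[d,B,n,D,E,C]

Answer: C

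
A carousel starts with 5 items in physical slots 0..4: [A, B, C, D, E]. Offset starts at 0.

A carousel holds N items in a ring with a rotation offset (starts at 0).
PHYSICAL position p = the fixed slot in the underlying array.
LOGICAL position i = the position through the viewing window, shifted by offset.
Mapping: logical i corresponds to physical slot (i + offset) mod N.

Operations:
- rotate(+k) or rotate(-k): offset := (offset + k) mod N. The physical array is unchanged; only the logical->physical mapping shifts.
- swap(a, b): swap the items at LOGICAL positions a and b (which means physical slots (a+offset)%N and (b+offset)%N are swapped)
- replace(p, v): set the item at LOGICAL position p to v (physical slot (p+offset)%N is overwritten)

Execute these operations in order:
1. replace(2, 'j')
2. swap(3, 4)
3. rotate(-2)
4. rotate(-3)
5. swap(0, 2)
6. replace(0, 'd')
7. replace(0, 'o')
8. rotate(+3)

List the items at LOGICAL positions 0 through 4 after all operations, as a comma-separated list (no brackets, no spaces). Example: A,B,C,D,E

After op 1 (replace(2, 'j')): offset=0, physical=[A,B,j,D,E], logical=[A,B,j,D,E]
After op 2 (swap(3, 4)): offset=0, physical=[A,B,j,E,D], logical=[A,B,j,E,D]
After op 3 (rotate(-2)): offset=3, physical=[A,B,j,E,D], logical=[E,D,A,B,j]
After op 4 (rotate(-3)): offset=0, physical=[A,B,j,E,D], logical=[A,B,j,E,D]
After op 5 (swap(0, 2)): offset=0, physical=[j,B,A,E,D], logical=[j,B,A,E,D]
After op 6 (replace(0, 'd')): offset=0, physical=[d,B,A,E,D], logical=[d,B,A,E,D]
After op 7 (replace(0, 'o')): offset=0, physical=[o,B,A,E,D], logical=[o,B,A,E,D]
After op 8 (rotate(+3)): offset=3, physical=[o,B,A,E,D], logical=[E,D,o,B,A]

Answer: E,D,o,B,A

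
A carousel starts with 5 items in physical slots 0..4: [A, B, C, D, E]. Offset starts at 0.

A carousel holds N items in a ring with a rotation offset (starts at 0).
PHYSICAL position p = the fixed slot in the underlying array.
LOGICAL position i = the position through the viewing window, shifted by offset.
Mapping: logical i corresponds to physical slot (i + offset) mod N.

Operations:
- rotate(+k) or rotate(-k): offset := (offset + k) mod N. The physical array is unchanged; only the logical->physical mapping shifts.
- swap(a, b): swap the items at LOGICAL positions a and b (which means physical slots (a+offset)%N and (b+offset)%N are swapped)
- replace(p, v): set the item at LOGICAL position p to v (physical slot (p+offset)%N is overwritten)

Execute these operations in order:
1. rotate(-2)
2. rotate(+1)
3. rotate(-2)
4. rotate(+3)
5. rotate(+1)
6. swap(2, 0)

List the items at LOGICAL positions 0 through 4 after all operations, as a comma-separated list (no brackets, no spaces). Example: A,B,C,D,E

Answer: D,C,B,E,A

Derivation:
After op 1 (rotate(-2)): offset=3, physical=[A,B,C,D,E], logical=[D,E,A,B,C]
After op 2 (rotate(+1)): offset=4, physical=[A,B,C,D,E], logical=[E,A,B,C,D]
After op 3 (rotate(-2)): offset=2, physical=[A,B,C,D,E], logical=[C,D,E,A,B]
After op 4 (rotate(+3)): offset=0, physical=[A,B,C,D,E], logical=[A,B,C,D,E]
After op 5 (rotate(+1)): offset=1, physical=[A,B,C,D,E], logical=[B,C,D,E,A]
After op 6 (swap(2, 0)): offset=1, physical=[A,D,C,B,E], logical=[D,C,B,E,A]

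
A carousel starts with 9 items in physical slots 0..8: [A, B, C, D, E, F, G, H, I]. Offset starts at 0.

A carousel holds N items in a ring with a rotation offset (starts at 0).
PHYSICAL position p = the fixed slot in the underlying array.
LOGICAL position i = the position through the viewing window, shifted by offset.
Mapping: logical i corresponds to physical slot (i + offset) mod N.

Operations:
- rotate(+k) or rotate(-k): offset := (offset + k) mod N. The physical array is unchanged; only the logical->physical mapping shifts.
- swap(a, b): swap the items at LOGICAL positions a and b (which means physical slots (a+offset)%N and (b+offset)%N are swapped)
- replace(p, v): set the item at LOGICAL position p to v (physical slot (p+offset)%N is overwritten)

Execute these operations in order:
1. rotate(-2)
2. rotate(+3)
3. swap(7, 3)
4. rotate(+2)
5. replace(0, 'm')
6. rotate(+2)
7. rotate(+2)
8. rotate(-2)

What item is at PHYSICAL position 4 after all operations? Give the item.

After op 1 (rotate(-2)): offset=7, physical=[A,B,C,D,E,F,G,H,I], logical=[H,I,A,B,C,D,E,F,G]
After op 2 (rotate(+3)): offset=1, physical=[A,B,C,D,E,F,G,H,I], logical=[B,C,D,E,F,G,H,I,A]
After op 3 (swap(7, 3)): offset=1, physical=[A,B,C,D,I,F,G,H,E], logical=[B,C,D,I,F,G,H,E,A]
After op 4 (rotate(+2)): offset=3, physical=[A,B,C,D,I,F,G,H,E], logical=[D,I,F,G,H,E,A,B,C]
After op 5 (replace(0, 'm')): offset=3, physical=[A,B,C,m,I,F,G,H,E], logical=[m,I,F,G,H,E,A,B,C]
After op 6 (rotate(+2)): offset=5, physical=[A,B,C,m,I,F,G,H,E], logical=[F,G,H,E,A,B,C,m,I]
After op 7 (rotate(+2)): offset=7, physical=[A,B,C,m,I,F,G,H,E], logical=[H,E,A,B,C,m,I,F,G]
After op 8 (rotate(-2)): offset=5, physical=[A,B,C,m,I,F,G,H,E], logical=[F,G,H,E,A,B,C,m,I]

Answer: I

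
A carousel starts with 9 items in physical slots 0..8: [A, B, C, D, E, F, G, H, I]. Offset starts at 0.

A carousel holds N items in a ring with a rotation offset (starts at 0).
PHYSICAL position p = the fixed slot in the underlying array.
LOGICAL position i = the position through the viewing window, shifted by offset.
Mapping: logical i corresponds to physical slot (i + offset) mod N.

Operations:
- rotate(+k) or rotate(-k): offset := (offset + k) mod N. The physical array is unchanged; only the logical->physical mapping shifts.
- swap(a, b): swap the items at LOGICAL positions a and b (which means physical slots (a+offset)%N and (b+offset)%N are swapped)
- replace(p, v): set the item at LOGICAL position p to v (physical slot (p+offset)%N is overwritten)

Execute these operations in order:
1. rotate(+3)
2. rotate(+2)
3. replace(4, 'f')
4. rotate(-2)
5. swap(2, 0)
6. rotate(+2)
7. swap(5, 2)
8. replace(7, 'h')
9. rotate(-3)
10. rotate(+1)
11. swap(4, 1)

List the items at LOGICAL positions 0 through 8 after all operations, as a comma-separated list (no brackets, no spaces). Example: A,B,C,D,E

Answer: h,B,D,G,E,I,f,H,C

Derivation:
After op 1 (rotate(+3)): offset=3, physical=[A,B,C,D,E,F,G,H,I], logical=[D,E,F,G,H,I,A,B,C]
After op 2 (rotate(+2)): offset=5, physical=[A,B,C,D,E,F,G,H,I], logical=[F,G,H,I,A,B,C,D,E]
After op 3 (replace(4, 'f')): offset=5, physical=[f,B,C,D,E,F,G,H,I], logical=[F,G,H,I,f,B,C,D,E]
After op 4 (rotate(-2)): offset=3, physical=[f,B,C,D,E,F,G,H,I], logical=[D,E,F,G,H,I,f,B,C]
After op 5 (swap(2, 0)): offset=3, physical=[f,B,C,F,E,D,G,H,I], logical=[F,E,D,G,H,I,f,B,C]
After op 6 (rotate(+2)): offset=5, physical=[f,B,C,F,E,D,G,H,I], logical=[D,G,H,I,f,B,C,F,E]
After op 7 (swap(5, 2)): offset=5, physical=[f,H,C,F,E,D,G,B,I], logical=[D,G,B,I,f,H,C,F,E]
After op 8 (replace(7, 'h')): offset=5, physical=[f,H,C,h,E,D,G,B,I], logical=[D,G,B,I,f,H,C,h,E]
After op 9 (rotate(-3)): offset=2, physical=[f,H,C,h,E,D,G,B,I], logical=[C,h,E,D,G,B,I,f,H]
After op 10 (rotate(+1)): offset=3, physical=[f,H,C,h,E,D,G,B,I], logical=[h,E,D,G,B,I,f,H,C]
After op 11 (swap(4, 1)): offset=3, physical=[f,H,C,h,B,D,G,E,I], logical=[h,B,D,G,E,I,f,H,C]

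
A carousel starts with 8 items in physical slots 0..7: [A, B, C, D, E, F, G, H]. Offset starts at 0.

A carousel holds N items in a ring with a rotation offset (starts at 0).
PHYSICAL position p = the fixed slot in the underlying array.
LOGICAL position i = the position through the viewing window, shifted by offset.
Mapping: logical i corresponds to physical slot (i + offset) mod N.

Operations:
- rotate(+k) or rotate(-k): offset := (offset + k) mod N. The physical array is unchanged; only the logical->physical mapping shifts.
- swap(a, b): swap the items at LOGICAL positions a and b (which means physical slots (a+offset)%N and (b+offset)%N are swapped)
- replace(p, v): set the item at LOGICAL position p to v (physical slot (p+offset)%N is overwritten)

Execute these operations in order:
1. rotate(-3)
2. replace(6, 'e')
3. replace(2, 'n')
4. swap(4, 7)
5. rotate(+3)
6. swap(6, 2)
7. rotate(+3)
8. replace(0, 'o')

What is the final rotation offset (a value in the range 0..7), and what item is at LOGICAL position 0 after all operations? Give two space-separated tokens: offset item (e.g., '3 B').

Answer: 3 o

Derivation:
After op 1 (rotate(-3)): offset=5, physical=[A,B,C,D,E,F,G,H], logical=[F,G,H,A,B,C,D,E]
After op 2 (replace(6, 'e')): offset=5, physical=[A,B,C,e,E,F,G,H], logical=[F,G,H,A,B,C,e,E]
After op 3 (replace(2, 'n')): offset=5, physical=[A,B,C,e,E,F,G,n], logical=[F,G,n,A,B,C,e,E]
After op 4 (swap(4, 7)): offset=5, physical=[A,E,C,e,B,F,G,n], logical=[F,G,n,A,E,C,e,B]
After op 5 (rotate(+3)): offset=0, physical=[A,E,C,e,B,F,G,n], logical=[A,E,C,e,B,F,G,n]
After op 6 (swap(6, 2)): offset=0, physical=[A,E,G,e,B,F,C,n], logical=[A,E,G,e,B,F,C,n]
After op 7 (rotate(+3)): offset=3, physical=[A,E,G,e,B,F,C,n], logical=[e,B,F,C,n,A,E,G]
After op 8 (replace(0, 'o')): offset=3, physical=[A,E,G,o,B,F,C,n], logical=[o,B,F,C,n,A,E,G]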